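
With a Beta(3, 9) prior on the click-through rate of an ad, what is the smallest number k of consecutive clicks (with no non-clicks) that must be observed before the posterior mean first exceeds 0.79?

k = 31

After k clicks and 0 non-clicks the posterior is Beta(3+k, 9), with mean (3+k)/(3+9+k).
Set (3+k)/(12+k) > 0.79 and solve: k > (0.79·12 − 3)/(1 − 0.79) = 30.857.
The smallest integer exceeding 30.857 is 31, and checking k=31: (34)/(43) = 0.7907 > 0.79.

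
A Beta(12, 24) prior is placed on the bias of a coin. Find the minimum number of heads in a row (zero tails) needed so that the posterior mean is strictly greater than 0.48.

After k heads and 0 tails the posterior is Beta(12+k, 24), with mean (12+k)/(12+24+k).
Set (12+k)/(36+k) > 0.48 and solve: k > (0.48·36 − 12)/(1 − 0.48) = 10.154.
The smallest integer exceeding 10.154 is 11, and checking k=11: (23)/(47) = 0.4894 > 0.48.

k = 11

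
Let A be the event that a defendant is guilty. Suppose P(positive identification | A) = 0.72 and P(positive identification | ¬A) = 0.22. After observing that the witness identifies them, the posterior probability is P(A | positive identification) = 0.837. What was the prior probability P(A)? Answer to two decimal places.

Bayes' rule in odds form gives O(A|E) = O(A)·[P(E|A)/P(E|¬A)], hence O(A) = O(A|E)/LR.
Posterior odds = 0.837/(1−0.837) = 5.1350. LR = 0.72/0.22 = 3.2727.
Prior odds = 5.1350/3.2727 = 1.5690, so P(A) = 1.5690/(1+1.5690) ≈ 0.61.

P(A) = 0.61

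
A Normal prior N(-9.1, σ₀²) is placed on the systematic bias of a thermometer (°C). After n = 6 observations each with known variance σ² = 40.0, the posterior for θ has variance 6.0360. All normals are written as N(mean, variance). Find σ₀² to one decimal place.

For the Normal–Normal model with known σ², precisions add: τ_n = τ₀ + n/σ².
So 1/σ₀² = 1/6.0360 − 6/40.0 = 0.165673 − 0.150000 = 0.015673.
Hence σ₀² = 1/0.015673 ≈ 63.8.

σ₀² = 63.8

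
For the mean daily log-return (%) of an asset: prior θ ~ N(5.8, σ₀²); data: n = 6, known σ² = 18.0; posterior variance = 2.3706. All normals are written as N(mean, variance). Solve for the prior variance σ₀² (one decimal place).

σ₀² = 11.3

For the Normal–Normal model with known σ², precisions add: τ_n = τ₀ + n/σ².
So 1/σ₀² = 1/2.3706 − 6/18.0 = 0.421834 − 0.333333 = 0.088501.
Hence σ₀² = 1/0.088501 ≈ 11.3.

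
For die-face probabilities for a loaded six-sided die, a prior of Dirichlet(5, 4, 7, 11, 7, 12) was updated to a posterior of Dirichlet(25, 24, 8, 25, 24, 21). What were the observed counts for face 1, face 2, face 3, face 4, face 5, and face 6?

counts (20, 20, 1, 14, 17, 9)

For a Dirichlet(α) prior with multinomial counts c, the posterior is Dirichlet(α + c) componentwise.
Counts are posterior − prior componentwise: 25−5=20, 24−4=20, 8−7=1, 25−11=14, 24−7=17, 21−12=9.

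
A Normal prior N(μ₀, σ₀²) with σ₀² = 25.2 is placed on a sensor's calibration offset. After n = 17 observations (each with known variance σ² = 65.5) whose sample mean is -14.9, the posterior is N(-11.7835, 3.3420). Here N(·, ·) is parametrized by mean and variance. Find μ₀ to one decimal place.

With known observation variance, the Normal–Normal posterior has precision τ_n = τ₀ + n/σ² and mean μ_n = (τ₀μ₀ + (n/σ²)x̄)/τ_n.
Here τ₀ = 1/25.2 = 0.039683 and τ_data = 17/65.5 = 0.259542, so τ_n = 0.299225.
Rearranging for μ₀: μ₀ = (μ_n·τ_n − τ_data·x̄)/τ₀ = (-11.7835·0.299225 − 0.259542·-14.9) / 0.039683 = 0.341258/0.039683 ≈ 8.6.

μ₀ = 8.6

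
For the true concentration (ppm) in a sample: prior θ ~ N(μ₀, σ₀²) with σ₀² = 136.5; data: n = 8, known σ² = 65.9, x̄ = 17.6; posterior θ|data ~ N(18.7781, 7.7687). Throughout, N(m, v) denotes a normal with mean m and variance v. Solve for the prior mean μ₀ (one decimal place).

With known observation variance, the Normal–Normal posterior has precision τ_n = τ₀ + n/σ² and mean μ_n = (τ₀μ₀ + (n/σ²)x̄)/τ_n.
Here τ₀ = 1/136.5 = 0.007326 and τ_data = 8/65.9 = 0.121396, so τ_n = 0.128722.
Rearranging for μ₀: μ₀ = (μ_n·τ_n − τ_data·x̄)/τ₀ = (18.7781·0.128722 − 0.121396·17.6) / 0.007326 = 0.280585/0.007326 ≈ 38.3.

μ₀ = 38.3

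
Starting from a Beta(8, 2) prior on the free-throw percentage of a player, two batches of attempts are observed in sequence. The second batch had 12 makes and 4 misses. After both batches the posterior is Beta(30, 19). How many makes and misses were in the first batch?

10 makes and 13 misses

Sequential conjugate updates are equivalent to a single update on the pooled data, so total successes = posterior α − prior α and total failures = posterior β − prior β.
Total across both batches: 30−8=22 makes, 19−2=17 misses.
Subtract the second batch: 22−12=10 makes and 17−4=13 misses.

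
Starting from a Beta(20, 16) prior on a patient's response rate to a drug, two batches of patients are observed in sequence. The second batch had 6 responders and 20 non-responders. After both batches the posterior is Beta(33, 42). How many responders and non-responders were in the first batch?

7 responders and 6 non-responders

Sequential conjugate updates are equivalent to a single update on the pooled data, so total successes = posterior α − prior α and total failures = posterior β − prior β.
Total across both batches: 33−20=13 responders, 42−16=26 non-responders.
Subtract the second batch: 13−6=7 responders and 26−20=6 non-responders.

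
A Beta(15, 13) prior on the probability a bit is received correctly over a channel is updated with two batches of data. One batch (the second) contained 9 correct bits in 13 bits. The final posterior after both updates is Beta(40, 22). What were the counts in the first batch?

Sequential conjugate updates are equivalent to a single update on the pooled data, so total successes = posterior α − prior α and total failures = posterior β − prior β.
Total across both batches: 40−15=25 correct bits, 22−13=9 errors.
Subtract the second batch: 25−9=16 correct bits and 9−4=5 errors.

16 correct bits and 5 errors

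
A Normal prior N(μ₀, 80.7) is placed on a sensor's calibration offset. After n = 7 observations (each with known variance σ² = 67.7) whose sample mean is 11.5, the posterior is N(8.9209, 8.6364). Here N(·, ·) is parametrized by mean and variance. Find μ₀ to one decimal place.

μ₀ = -12.6

The posterior mean is a precision-weighted average: μ_n = (τ₀μ₀ + τ_data·x̄)/(τ₀+τ_data), with τ₀=1/σ₀² and τ_data=n/σ².
Here τ₀ = 1/80.7 = 0.012392 and τ_data = 7/67.7 = 0.103397, so τ_n = 0.115789.
Rearranging for μ₀: μ₀ = (μ_n·τ_n − τ_data·x̄)/τ₀ = (8.9209·0.115789 − 0.103397·11.5) / 0.012392 = -0.156123/0.012392 ≈ -12.6.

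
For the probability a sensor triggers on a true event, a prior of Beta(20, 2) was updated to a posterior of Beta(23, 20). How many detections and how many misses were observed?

3 detections and 18 misses

A Beta(α, β) prior with s successes and f failures in binomial data gives a Beta(α+s, β+f) posterior.
Match parameters: s=23−20=3, f=20−2=18.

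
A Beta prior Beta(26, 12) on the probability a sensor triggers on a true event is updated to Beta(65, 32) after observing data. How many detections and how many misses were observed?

A Beta(α, β) prior with s successes and f failures in binomial data gives a Beta(α+s, β+f) posterior.
So s = 65 − 26 = 39 and f = 32 − 12 = 20.

39 detections and 20 misses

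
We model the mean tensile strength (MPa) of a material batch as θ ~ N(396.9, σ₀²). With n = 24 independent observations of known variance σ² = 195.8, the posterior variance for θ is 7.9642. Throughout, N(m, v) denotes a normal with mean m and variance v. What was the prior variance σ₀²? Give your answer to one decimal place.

σ₀² = 334.7

For the Normal–Normal model with known σ², precisions add: τ_n = τ₀ + n/σ².
So 1/σ₀² = 1/7.9642 − 24/195.8 = 0.125562 − 0.122574 = 0.002988.
Hence σ₀² = 1/0.002988 ≈ 334.7.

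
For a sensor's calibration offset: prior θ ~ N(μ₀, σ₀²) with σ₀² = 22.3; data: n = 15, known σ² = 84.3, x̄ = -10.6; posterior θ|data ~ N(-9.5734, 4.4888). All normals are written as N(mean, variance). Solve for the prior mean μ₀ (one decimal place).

μ₀ = -5.5

With known observation variance, the Normal–Normal posterior has precision τ_n = τ₀ + n/σ² and mean μ_n = (τ₀μ₀ + (n/σ²)x̄)/τ_n.
Here τ₀ = 1/22.3 = 0.044843 and τ_data = 15/84.3 = 0.177936, so τ_n = 0.222779.
Rearranging for μ₀: μ₀ = (μ_n·τ_n − τ_data·x̄)/τ₀ = (-9.5734·0.222779 − 0.177936·-10.6) / 0.044843 = -0.246631/0.044843 ≈ -5.5.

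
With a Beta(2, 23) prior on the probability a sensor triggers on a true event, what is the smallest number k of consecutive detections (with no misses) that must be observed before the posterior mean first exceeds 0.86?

k = 140

After k detections and 0 misses the posterior is Beta(2+k, 23), with mean (2+k)/(2+23+k).
Set (2+k)/(25+k) > 0.86 and solve: k > (0.86·25 − 2)/(1 − 0.86) = 139.286.
The smallest integer exceeding 139.286 is 140.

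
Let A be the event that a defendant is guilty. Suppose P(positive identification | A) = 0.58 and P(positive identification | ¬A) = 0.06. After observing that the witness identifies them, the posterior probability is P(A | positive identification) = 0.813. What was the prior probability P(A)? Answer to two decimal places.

In odds form, posterior odds = prior odds × likelihood ratio, so prior odds = posterior odds ÷ LR.
Posterior odds = 0.813/(1−0.813) = 4.3476. LR = 0.58/0.06 = 9.6667.
Prior odds = 4.3476/9.6667 = 0.4498, so P(A) = 0.4498/(1+0.4498) ≈ 0.31.

P(A) = 0.31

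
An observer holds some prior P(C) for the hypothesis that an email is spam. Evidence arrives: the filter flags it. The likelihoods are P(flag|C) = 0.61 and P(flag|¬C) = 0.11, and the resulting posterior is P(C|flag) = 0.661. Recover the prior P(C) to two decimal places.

P(C) = 0.26

Bayes' rule in odds form gives O(C|E) = O(C)·[P(E|C)/P(E|¬C)], hence O(C) = O(C|E)/LR.
Posterior odds = 0.661/(1−0.661) = 1.9499. LR = 0.61/0.11 = 5.5455.
Prior odds = 1.9499/5.5455 = 0.3516, so P(C) = 0.3516/(1+0.3516) ≈ 0.26.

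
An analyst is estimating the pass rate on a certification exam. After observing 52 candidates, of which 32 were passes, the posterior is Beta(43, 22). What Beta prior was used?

A Beta(α, β) prior with s successes and f failures in binomial data gives a Beta(α+s, β+f) posterior.
Subtract the data counts: 43−32=11, 22−20=2.

Beta(11, 2)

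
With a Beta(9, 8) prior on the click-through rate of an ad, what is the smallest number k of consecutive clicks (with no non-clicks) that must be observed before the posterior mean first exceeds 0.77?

After k clicks and 0 non-clicks the posterior is Beta(9+k, 8), with mean (9+k)/(9+8+k).
Set (9+k)/(17+k) > 0.77 and solve: k > (0.77·17 − 9)/(1 − 0.77) = 17.783.
The smallest integer exceeding 17.783 is 18, and checking k=18: (27)/(35) = 0.7714 > 0.77.

k = 18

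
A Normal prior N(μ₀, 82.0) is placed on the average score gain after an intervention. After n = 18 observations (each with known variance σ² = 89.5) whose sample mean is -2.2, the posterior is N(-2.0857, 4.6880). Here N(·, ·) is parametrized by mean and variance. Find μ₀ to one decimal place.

μ₀ = -0.2

The posterior mean is a precision-weighted average: μ_n = (τ₀μ₀ + τ_data·x̄)/(τ₀+τ_data), with τ₀=1/σ₀² and τ_data=n/σ².
Here τ₀ = 1/82.0 = 0.012195 and τ_data = 18/89.5 = 0.201117, so τ_n = 0.213312.
Rearranging for μ₀: μ₀ = (μ_n·τ_n − τ_data·x̄)/τ₀ = (-2.0857·0.213312 − 0.201117·-2.2) / 0.012195 = -0.002447/0.012195 ≈ -0.2.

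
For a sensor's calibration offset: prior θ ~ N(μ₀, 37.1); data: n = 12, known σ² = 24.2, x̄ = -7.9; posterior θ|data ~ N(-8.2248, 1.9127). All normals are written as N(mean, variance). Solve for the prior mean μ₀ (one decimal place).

μ₀ = -14.2

With known observation variance, the Normal–Normal posterior has precision τ_n = τ₀ + n/σ² and mean μ_n = (τ₀μ₀ + (n/σ²)x̄)/τ_n.
Here τ₀ = 1/37.1 = 0.026954 and τ_data = 12/24.2 = 0.495868, so τ_n = 0.522822.
Rearranging for μ₀: μ₀ = (μ_n·τ_n − τ_data·x̄)/τ₀ = (-8.2248·0.522822 − 0.495868·-7.9) / 0.026954 = -0.382749/0.026954 ≈ -14.2.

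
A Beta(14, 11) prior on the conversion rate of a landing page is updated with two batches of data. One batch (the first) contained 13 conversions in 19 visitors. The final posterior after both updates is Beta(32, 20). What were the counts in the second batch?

5 conversions and 3 bounces

Sequential conjugate updates are equivalent to a single update on the pooled data, so total successes = posterior α − prior α and total failures = posterior β − prior β.
Total across both batches: 32−14=18 conversions, 20−11=9 bounces.
Subtract the first batch: 18−13=5 conversions and 9−6=3 bounces.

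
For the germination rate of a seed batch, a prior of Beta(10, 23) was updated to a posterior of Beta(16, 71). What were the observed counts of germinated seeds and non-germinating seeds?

Beta is conjugate to the binomial likelihood: posterior = Beta(a+s, b+f).
Match parameters: s=16−10=6, f=71−23=48.

6 germinated seeds and 48 non-germinating seeds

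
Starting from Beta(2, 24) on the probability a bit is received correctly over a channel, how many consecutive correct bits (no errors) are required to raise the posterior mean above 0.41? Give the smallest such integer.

k = 15

After k correct bits and 0 errors the posterior is Beta(2+k, 24), with mean (2+k)/(2+24+k).
Set (2+k)/(26+k) > 0.41 and solve: k > (0.41·26 − 2)/(1 − 0.41) = 14.678.
The smallest integer exceeding 14.678 is 15.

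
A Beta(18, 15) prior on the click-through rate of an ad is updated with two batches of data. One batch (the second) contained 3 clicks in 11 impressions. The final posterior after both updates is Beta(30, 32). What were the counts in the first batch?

Because Beta–binomial updating is additive in the counts, the combined data contributed (α_post−α_prior, β_post−β_prior) successes and failures.
Total across both batches: 30−18=12 clicks, 32−15=17 non-clicks.
Subtract the second batch: 12−3=9 clicks and 17−8=9 non-clicks.

9 clicks and 9 non-clicks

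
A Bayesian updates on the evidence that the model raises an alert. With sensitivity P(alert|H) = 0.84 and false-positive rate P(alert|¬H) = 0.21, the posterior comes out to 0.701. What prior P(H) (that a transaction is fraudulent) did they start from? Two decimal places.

In odds form, posterior odds = prior odds × likelihood ratio, so prior odds = posterior odds ÷ LR.
Posterior odds = 0.701/(1−0.701) = 2.3445. LR = 0.84/0.21 = 4.0000.
Prior odds = 2.3445/4.0000 = 0.5861, so P(H) = 0.5861/(1+0.5861) ≈ 0.37.

P(H) = 0.37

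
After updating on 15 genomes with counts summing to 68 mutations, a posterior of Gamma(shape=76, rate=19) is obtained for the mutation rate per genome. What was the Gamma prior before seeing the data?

Gamma(shape=8, rate=4)

Gamma–Poisson conjugacy: posterior shape = α + Σxᵢ, posterior rate = β + n.
So α = 76 − 68 = 8 and β = 19 − 15 = 4.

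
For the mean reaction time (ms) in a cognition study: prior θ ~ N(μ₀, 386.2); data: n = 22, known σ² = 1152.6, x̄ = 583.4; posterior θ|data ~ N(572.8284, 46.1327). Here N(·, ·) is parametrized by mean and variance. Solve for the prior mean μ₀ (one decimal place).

μ₀ = 494.9

The posterior mean is a precision-weighted average: μ_n = (τ₀μ₀ + τ_data·x̄)/(τ₀+τ_data), with τ₀=1/σ₀² and τ_data=n/σ².
Here τ₀ = 1/386.2 = 0.002589 and τ_data = 22/1152.6 = 0.019087, so τ_n = 0.021676.
Rearranging for μ₀: μ₀ = (μ_n·τ_n − τ_data·x̄)/τ₀ = (572.8284·0.021676 − 0.019087·583.4) / 0.002589 = 1.281273/0.002589 ≈ 494.9.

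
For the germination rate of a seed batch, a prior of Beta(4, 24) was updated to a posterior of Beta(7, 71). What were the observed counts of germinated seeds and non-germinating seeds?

Under Beta–binomial conjugacy the posterior parameters are (α+s, β+f).
So s = 7 − 4 = 3 and f = 71 − 24 = 47.

3 germinated seeds and 47 non-germinating seeds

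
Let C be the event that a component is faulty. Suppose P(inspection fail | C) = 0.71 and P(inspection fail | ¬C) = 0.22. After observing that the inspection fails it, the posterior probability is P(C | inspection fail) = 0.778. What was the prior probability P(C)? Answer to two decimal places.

P(C) = 0.52

Bayes' rule in odds form gives O(C|E) = O(C)·[P(E|C)/P(E|¬C)], hence O(C) = O(C|E)/LR.
Posterior odds = 0.778/(1−0.778) = 3.5045. LR = 0.71/0.22 = 3.2273.
Prior odds = 3.5045/3.2273 = 1.0859, so P(C) = 1.0859/(1+1.0859) ≈ 0.52.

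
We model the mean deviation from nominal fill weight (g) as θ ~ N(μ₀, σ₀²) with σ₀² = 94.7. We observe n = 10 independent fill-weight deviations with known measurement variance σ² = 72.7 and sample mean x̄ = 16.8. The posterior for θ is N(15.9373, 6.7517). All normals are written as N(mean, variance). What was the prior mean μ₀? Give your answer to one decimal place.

The posterior mean is a precision-weighted average: μ_n = (τ₀μ₀ + τ_data·x̄)/(τ₀+τ_data), with τ₀=1/σ₀² and τ_data=n/σ².
Here τ₀ = 1/94.7 = 0.010560 and τ_data = 10/72.7 = 0.137552, so τ_n = 0.148112.
Rearranging for μ₀: μ₀ = (μ_n·τ_n − τ_data·x̄)/τ₀ = (15.9373·0.148112 − 0.137552·16.8) / 0.010560 = 0.049632/0.010560 ≈ 4.7.

μ₀ = 4.7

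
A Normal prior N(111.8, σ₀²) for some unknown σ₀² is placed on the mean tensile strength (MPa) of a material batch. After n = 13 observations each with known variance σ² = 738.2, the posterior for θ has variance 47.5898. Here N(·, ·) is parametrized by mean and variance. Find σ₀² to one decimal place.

σ₀² = 293.9

For the Normal–Normal model with known σ², precisions add: τ_n = τ₀ + n/σ².
So 1/σ₀² = 1/47.5898 − 13/738.2 = 0.021013 − 0.017610 = 0.003403.
Hence σ₀² = 1/0.003403 ≈ 293.9.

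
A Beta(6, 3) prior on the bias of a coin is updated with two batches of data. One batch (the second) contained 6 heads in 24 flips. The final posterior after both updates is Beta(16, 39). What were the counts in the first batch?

Because Beta–binomial updating is additive in the counts, the combined data contributed (α_post−α_prior, β_post−β_prior) successes and failures.
Total across both batches: 16−6=10 heads, 39−3=36 tails.
Subtract the second batch: 10−6=4 heads and 36−18=18 tails.

4 heads and 18 tails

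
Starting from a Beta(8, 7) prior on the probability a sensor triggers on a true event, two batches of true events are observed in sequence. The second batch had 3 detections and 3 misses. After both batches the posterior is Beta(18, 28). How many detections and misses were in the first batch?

Because Beta–binomial updating is additive in the counts, the combined data contributed (α_post−α_prior, β_post−β_prior) successes and failures.
Total across both batches: 18−8=10 detections, 28−7=21 misses.
Subtract the second batch: 10−3=7 detections and 21−3=18 misses.

7 detections and 18 misses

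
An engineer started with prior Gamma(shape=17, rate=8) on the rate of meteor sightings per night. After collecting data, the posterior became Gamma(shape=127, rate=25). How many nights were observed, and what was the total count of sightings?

n = 17 nights with total 110 sightings

A Gamma(α, β) prior (rate parametrization) on a Poisson rate with n observations summing to S gives posterior Gamma(α+S, β+n).
Matching: Σxᵢ = 127 − 17 = 110 and n = 25 − 8 = 17.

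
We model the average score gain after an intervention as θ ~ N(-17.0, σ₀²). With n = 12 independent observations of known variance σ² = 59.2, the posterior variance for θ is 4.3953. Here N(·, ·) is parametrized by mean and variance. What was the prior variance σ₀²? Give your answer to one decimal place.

σ₀² = 40.3

For the Normal–Normal model with known σ², precisions add: τ_n = τ₀ + n/σ².
So 1/σ₀² = 1/4.3953 − 12/59.2 = 0.227516 − 0.202703 = 0.024813.
Hence σ₀² = 1/0.024813 ≈ 40.3.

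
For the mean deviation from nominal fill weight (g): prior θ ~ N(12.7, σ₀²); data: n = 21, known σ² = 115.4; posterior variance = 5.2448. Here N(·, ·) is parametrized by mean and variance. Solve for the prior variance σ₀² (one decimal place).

σ₀² = 115.1

For the Normal–Normal model with known σ², precisions add: τ_n = τ₀ + n/σ².
So 1/σ₀² = 1/5.2448 − 21/115.4 = 0.190665 − 0.181976 = 0.008689.
Hence σ₀² = 1/0.008689 ≈ 115.1.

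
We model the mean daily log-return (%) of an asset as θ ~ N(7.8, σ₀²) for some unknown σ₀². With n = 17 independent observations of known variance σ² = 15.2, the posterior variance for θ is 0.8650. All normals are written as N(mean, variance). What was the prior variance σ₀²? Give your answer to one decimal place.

Posterior precision equals prior precision plus data precision: 1/σ_n² = 1/σ₀² + n/σ².
So 1/σ₀² = 1/0.8650 − 17/15.2 = 1.156069 − 1.118421 = 0.037648.
Hence σ₀² = 1/0.037648 ≈ 26.6.

σ₀² = 26.6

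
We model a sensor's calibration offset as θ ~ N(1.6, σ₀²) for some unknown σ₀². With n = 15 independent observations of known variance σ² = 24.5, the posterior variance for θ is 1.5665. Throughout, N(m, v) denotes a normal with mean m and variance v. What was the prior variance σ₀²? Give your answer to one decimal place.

Posterior precision equals prior precision plus data precision: 1/σ_n² = 1/σ₀² + n/σ².
So 1/σ₀² = 1/1.5665 − 15/24.5 = 0.638366 − 0.612245 = 0.026121.
Hence σ₀² = 1/0.026121 ≈ 38.3.

σ₀² = 38.3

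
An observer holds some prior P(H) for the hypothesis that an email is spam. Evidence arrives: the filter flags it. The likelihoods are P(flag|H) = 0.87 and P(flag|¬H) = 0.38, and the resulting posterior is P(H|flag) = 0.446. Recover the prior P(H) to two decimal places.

In odds form, posterior odds = prior odds × likelihood ratio, so prior odds = posterior odds ÷ LR.
Posterior odds = 0.446/(1−0.446) = 0.8051. LR = 0.87/0.38 = 2.2895.
Prior odds = 0.8051/2.2895 = 0.3516, so P(H) = 0.3516/(1+0.3516) ≈ 0.26.

P(H) = 0.26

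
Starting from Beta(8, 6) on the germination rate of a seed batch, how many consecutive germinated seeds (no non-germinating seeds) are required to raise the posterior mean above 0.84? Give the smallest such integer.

After k germinated seeds and 0 non-germinating seeds the posterior is Beta(8+k, 6), with mean (8+k)/(8+6+k).
Set (8+k)/(14+k) > 0.84 and solve: k > (0.84·14 − 8)/(1 − 0.84) = 23.500.
The smallest integer exceeding 23.500 is 24.

k = 24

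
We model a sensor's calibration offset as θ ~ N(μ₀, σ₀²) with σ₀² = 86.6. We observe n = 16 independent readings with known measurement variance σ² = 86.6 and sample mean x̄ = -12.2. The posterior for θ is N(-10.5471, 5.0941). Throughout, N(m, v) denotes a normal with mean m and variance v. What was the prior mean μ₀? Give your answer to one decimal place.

The posterior mean is a precision-weighted average: μ_n = (τ₀μ₀ + τ_data·x̄)/(τ₀+τ_data), with τ₀=1/σ₀² and τ_data=n/σ².
Here τ₀ = 1/86.6 = 0.011547 and τ_data = 16/86.6 = 0.184758, so τ_n = 0.196305.
Rearranging for μ₀: μ₀ = (μ_n·τ_n − τ_data·x̄)/τ₀ = (-10.5471·0.196305 − 0.184758·-12.2) / 0.011547 = 0.183599/0.011547 ≈ 15.9.

μ₀ = 15.9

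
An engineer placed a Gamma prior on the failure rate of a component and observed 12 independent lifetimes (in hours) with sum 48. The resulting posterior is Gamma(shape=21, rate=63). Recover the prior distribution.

Gamma(shape=9, rate=15)

Gamma–exponential conjugacy: posterior shape = α + n, posterior rate = β + Σtᵢ.
So α = 21 − 12 = 9 and β = 63 − 48 = 15.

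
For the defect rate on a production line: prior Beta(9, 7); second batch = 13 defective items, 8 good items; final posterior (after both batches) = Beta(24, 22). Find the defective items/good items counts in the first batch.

2 defective items and 7 good items

Because Beta–binomial updating is additive in the counts, the combined data contributed (α_post−α_prior, β_post−β_prior) successes and failures.
Total across both batches: 24−9=15 defective items, 22−7=15 good items.
Subtract the second batch: 15−13=2 defective items and 15−8=7 good items.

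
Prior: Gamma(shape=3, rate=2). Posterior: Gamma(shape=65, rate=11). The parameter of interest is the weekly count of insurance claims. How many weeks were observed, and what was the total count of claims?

Gamma–Poisson conjugacy: posterior shape = α + Σxᵢ, posterior rate = β + n.
Matching: Σxᵢ = 65 − 3 = 62 and n = 11 − 2 = 9.

n = 9 weeks with total 62 claims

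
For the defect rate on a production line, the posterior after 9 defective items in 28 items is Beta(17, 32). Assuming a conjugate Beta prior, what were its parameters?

A Beta(a, b) prior with s successes and f failures in binomial data gives a Beta(a+s, b+f) posterior.
Subtract the data counts: 17−9=8, 32−19=13.

Beta(8, 13)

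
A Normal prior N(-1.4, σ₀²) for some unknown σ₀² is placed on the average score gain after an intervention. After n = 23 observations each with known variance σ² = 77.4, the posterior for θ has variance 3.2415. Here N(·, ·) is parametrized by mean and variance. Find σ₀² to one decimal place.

σ₀² = 88.2

For the Normal–Normal model with known σ², precisions add: τ_n = τ₀ + n/σ².
So 1/σ₀² = 1/3.2415 − 23/77.4 = 0.308499 − 0.297158 = 0.011341.
Hence σ₀² = 1/0.011341 ≈ 88.2.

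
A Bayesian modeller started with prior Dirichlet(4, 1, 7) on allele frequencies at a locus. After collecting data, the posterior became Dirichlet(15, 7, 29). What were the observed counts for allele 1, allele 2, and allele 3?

For a Dirichlet(α) prior with multinomial counts c, the posterior is Dirichlet(α + c) componentwise.
Counts are posterior − prior componentwise: 15−4=11, 7−1=6, 29−7=22.

counts (11, 6, 22)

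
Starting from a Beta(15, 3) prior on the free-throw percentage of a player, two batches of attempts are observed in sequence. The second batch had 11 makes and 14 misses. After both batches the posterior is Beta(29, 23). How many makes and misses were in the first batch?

3 makes and 6 misses

Sequential conjugate updates are equivalent to a single update on the pooled data, so total successes = posterior α − prior α and total failures = posterior β − prior β.
Total across both batches: 29−15=14 makes, 23−3=20 misses.
Subtract the second batch: 14−11=3 makes and 20−14=6 misses.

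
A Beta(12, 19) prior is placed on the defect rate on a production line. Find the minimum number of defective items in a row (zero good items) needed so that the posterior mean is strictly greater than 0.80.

k = 65

After k defective items and 0 good items the posterior is Beta(12+k, 19), with mean (12+k)/(12+19+k).
Set (12+k)/(31+k) > 0.80 and solve: k > (0.80·31 − 12)/(1 − 0.80) = 64.000.
The smallest integer exceeding 64.000 is 65.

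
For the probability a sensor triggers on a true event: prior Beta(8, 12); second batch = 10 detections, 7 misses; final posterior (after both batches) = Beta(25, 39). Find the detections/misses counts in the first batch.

7 detections and 20 misses

Because Beta–binomial updating is additive in the counts, the combined data contributed (α_post−α_prior, β_post−β_prior) successes and failures.
Total across both batches: 25−8=17 detections, 39−12=27 misses.
Subtract the second batch: 17−10=7 detections and 27−7=20 misses.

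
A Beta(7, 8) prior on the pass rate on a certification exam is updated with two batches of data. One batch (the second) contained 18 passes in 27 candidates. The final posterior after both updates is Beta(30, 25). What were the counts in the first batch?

5 passes and 8 failures

Sequential conjugate updates are equivalent to a single update on the pooled data, so total successes = posterior α − prior α and total failures = posterior β − prior β.
Total across both batches: 30−7=23 passes, 25−8=17 failures.
Subtract the second batch: 23−18=5 passes and 17−9=8 failures.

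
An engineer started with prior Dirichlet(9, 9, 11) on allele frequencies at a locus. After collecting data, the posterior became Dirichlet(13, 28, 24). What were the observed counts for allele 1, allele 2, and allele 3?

counts (4, 19, 13)

For a Dirichlet(α) prior with multinomial counts c, the posterior is Dirichlet(α + c) componentwise.
Counts are posterior − prior componentwise: 13−9=4, 28−9=19, 24−11=13.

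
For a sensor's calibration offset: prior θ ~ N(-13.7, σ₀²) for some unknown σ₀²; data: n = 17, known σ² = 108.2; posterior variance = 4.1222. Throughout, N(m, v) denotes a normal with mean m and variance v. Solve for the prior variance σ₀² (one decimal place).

σ₀² = 11.7

For the Normal–Normal model with known σ², precisions add: τ_n = τ₀ + n/σ².
So 1/σ₀² = 1/4.1222 − 17/108.2 = 0.242589 − 0.157116 = 0.085473.
Hence σ₀² = 1/0.085473 ≈ 11.7.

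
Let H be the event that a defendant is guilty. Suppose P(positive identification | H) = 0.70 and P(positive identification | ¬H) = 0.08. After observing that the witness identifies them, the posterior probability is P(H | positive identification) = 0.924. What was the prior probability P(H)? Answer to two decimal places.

Bayes' rule in odds form gives O(H|E) = O(H)·[P(E|H)/P(E|¬H)], hence O(H) = O(H|E)/LR.
Posterior odds = 0.924/(1−0.924) = 12.1579. LR = 0.70/0.08 = 8.7500.
Prior odds = 12.1579/8.7500 = 1.3895, so P(H) = 1.3895/(1+1.3895) ≈ 0.58.

P(H) = 0.58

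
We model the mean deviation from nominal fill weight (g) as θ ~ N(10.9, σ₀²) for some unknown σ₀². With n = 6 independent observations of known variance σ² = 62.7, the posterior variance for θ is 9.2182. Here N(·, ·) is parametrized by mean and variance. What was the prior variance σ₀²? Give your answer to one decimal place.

σ₀² = 78.2

Posterior precision equals prior precision plus data precision: 1/σ_n² = 1/σ₀² + n/σ².
So 1/σ₀² = 1/9.2182 − 6/62.7 = 0.108481 − 0.095694 = 0.012787.
Hence σ₀² = 1/0.012787 ≈ 78.2.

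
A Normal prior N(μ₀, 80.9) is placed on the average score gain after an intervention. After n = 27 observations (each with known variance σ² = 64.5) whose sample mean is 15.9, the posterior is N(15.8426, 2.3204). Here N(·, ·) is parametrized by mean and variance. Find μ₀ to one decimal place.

μ₀ = 13.9

With known observation variance, the Normal–Normal posterior has precision τ_n = τ₀ + n/σ² and mean μ_n = (τ₀μ₀ + (n/σ²)x̄)/τ_n.
Here τ₀ = 1/80.9 = 0.012361 and τ_data = 27/64.5 = 0.418605, so τ_n = 0.430966.
Rearranging for μ₀: μ₀ = (μ_n·τ_n − τ_data·x̄)/τ₀ = (15.8426·0.430966 − 0.418605·15.9) / 0.012361 = 0.171802/0.012361 ≈ 13.9.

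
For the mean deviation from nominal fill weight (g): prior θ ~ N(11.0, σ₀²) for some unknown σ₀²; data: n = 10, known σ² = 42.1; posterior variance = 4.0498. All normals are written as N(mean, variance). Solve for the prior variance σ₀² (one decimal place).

Posterior precision equals prior precision plus data precision: 1/σ_n² = 1/σ₀² + n/σ².
So 1/σ₀² = 1/4.0498 − 10/42.1 = 0.246926 − 0.237530 = 0.009396.
Hence σ₀² = 1/0.009396 ≈ 106.4.

σ₀² = 106.4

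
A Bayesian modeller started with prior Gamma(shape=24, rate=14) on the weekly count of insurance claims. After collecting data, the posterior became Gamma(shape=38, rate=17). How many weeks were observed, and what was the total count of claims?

n = 3 weeks with total 14 claims

Gamma–Poisson conjugacy: posterior shape = α + Σxᵢ, posterior rate = β + n.
Matching: Σxᵢ = 38 − 24 = 14 and n = 17 − 14 = 3.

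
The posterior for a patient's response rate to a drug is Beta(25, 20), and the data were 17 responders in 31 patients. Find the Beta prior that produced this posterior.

Under Beta–binomial conjugacy the posterior parameters are (a+s, b+f).
So a = 25 − 17 = 8 and b = 20 − 14 = 6.

Beta(8, 6)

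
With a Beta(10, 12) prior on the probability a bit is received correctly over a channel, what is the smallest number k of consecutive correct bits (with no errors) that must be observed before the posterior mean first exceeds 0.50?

After k correct bits and 0 errors the posterior is Beta(10+k, 12), with mean (10+k)/(10+12+k).
Set (10+k)/(22+k) > 0.50 and solve: k > (0.50·22 − 10)/(1 − 0.50) = 2.000.
The smallest integer exceeding 2.000 is 3.

k = 3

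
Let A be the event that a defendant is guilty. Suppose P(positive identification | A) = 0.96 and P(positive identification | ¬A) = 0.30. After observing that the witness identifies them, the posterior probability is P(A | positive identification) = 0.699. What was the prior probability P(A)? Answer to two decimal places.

Bayes' rule in odds form gives O(A|E) = O(A)·[P(E|A)/P(E|¬A)], hence O(A) = O(A|E)/LR.
Posterior odds = 0.699/(1−0.699) = 2.3223. LR = 0.96/0.30 = 3.2000.
Prior odds = 2.3223/3.2000 = 0.7257, so P(A) = 0.7257/(1+0.7257) ≈ 0.42.

P(A) = 0.42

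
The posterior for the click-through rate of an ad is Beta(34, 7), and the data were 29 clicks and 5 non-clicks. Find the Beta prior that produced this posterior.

A Beta(α, β) prior with s successes and f failures in binomial data gives a Beta(α+s, β+f) posterior.
Subtract the data counts: 34−29=5, 7−5=2.

Beta(5, 2)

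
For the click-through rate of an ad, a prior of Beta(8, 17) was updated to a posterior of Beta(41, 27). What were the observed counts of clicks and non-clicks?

Beta is conjugate to the binomial likelihood: posterior = Beta(α+s, β+f).
So s = 41 − 8 = 33 and f = 27 − 17 = 10.

33 clicks and 10 non-clicks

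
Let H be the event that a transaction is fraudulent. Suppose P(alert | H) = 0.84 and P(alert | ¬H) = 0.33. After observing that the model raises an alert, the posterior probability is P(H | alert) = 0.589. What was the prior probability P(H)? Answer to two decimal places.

In odds form, posterior odds = prior odds × likelihood ratio, so prior odds = posterior odds ÷ LR.
Posterior odds = 0.589/(1−0.589) = 1.4331. LR = 0.84/0.33 = 2.5455.
Prior odds = 1.4331/2.5455 = 0.5630, so P(H) = 0.5630/(1+0.5630) ≈ 0.36.

P(H) = 0.36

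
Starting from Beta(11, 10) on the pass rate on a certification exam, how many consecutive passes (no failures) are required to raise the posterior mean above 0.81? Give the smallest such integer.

After k passes and 0 failures the posterior is Beta(11+k, 10), with mean (11+k)/(11+10+k).
Set (11+k)/(21+k) > 0.81 and solve: k > (0.81·21 − 11)/(1 − 0.81) = 31.632.
The smallest integer exceeding 31.632 is 32.

k = 32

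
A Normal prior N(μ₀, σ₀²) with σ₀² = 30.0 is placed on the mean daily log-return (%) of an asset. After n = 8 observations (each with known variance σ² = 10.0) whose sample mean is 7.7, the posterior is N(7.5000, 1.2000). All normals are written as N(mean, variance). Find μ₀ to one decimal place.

The posterior mean is a precision-weighted average: μ_n = (τ₀μ₀ + τ_data·x̄)/(τ₀+τ_data), with τ₀=1/σ₀² and τ_data=n/σ².
Here τ₀ = 1/30.0 = 0.033333 and τ_data = 8/10.0 = 0.800000, so τ_n = 0.833333.
Rearranging for μ₀: μ₀ = (μ_n·τ_n − τ_data·x̄)/τ₀ = (7.5000·0.833333 − 0.800000·7.7) / 0.033333 = 0.089997/0.033333 ≈ 2.7.

μ₀ = 2.7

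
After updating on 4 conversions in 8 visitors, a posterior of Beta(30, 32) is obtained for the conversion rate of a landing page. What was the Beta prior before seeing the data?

Under Beta–binomial conjugacy the posterior parameters are (α+s, β+f).
Subtract the data counts: 30−4=26, 32−4=28.

Beta(26, 28)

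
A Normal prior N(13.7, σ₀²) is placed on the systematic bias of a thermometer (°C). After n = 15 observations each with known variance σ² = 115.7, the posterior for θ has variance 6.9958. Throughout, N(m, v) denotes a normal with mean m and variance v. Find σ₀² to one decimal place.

σ₀² = 75.2

For the Normal–Normal model with known σ², precisions add: τ_n = τ₀ + n/σ².
So 1/σ₀² = 1/6.9958 − 15/115.7 = 0.142943 − 0.129646 = 0.013297.
Hence σ₀² = 1/0.013297 ≈ 75.2.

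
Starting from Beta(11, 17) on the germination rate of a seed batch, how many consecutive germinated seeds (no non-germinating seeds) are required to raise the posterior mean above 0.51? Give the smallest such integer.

After k germinated seeds and 0 non-germinating seeds the posterior is Beta(11+k, 17), with mean (11+k)/(11+17+k).
Set (11+k)/(28+k) > 0.51 and solve: k > (0.51·28 − 11)/(1 − 0.51) = 6.694.
The smallest integer exceeding 6.694 is 7, and checking k=7: (18)/(35) = 0.5143 > 0.51.

k = 7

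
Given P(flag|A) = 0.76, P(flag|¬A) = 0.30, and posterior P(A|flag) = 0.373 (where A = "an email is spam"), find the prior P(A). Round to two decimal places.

In odds form, posterior odds = prior odds × likelihood ratio, so prior odds = posterior odds ÷ LR.
Posterior odds = 0.373/(1−0.373) = 0.5949. LR = 0.76/0.30 = 2.5333.
Prior odds = 0.5949/2.5333 = 0.2348, so P(A) = 0.2348/(1+0.2348) ≈ 0.19.

P(A) = 0.19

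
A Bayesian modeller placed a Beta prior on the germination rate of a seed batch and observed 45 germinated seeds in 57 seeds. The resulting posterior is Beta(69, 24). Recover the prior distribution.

Beta(24, 12)

Beta is conjugate to the binomial likelihood: posterior = Beta(a+s, b+f).
Subtract the data counts: 69−45=24, 24−12=12.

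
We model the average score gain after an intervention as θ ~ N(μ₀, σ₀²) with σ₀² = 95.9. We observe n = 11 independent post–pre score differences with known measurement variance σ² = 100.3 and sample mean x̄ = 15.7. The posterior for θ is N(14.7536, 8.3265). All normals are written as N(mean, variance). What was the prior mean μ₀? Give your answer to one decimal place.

μ₀ = 4.8

With known observation variance, the Normal–Normal posterior has precision τ_n = τ₀ + n/σ² and mean μ_n = (τ₀μ₀ + (n/σ²)x̄)/τ_n.
Here τ₀ = 1/95.9 = 0.010428 and τ_data = 11/100.3 = 0.109671, so τ_n = 0.120099.
Rearranging for μ₀: μ₀ = (μ_n·τ_n − τ_data·x̄)/τ₀ = (14.7536·0.120099 − 0.109671·15.7) / 0.010428 = 0.050058/0.010428 ≈ 4.8.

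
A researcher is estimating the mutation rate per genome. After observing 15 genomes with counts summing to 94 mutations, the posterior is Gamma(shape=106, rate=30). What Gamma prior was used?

Gamma–Poisson conjugacy: posterior shape = α + Σxᵢ, posterior rate = β + n.
So α = 106 − 94 = 12 and β = 30 − 15 = 15.

Gamma(shape=12, rate=15)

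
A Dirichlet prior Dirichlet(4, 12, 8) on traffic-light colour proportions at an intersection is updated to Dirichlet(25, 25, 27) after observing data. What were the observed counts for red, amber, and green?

For a Dirichlet(α) prior with multinomial counts c, the posterior is Dirichlet(α + c) componentwise.
Counts are posterior − prior componentwise: 25−4=21, 25−12=13, 27−8=19.

counts (21, 13, 19)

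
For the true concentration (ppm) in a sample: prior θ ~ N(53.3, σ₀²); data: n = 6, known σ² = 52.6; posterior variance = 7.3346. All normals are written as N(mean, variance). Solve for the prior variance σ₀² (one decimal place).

For the Normal–Normal model with known σ², precisions add: τ_n = τ₀ + n/σ².
So 1/σ₀² = 1/7.3346 − 6/52.6 = 0.136340 − 0.114068 = 0.022272.
Hence σ₀² = 1/0.022272 ≈ 44.9.

σ₀² = 44.9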